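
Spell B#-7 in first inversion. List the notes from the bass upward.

D# – F## – A# – B#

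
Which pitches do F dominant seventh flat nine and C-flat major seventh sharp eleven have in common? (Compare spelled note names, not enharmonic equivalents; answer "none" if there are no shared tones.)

F dominant seventh flat nine: F A C Eb Gb
C-flat major seventh sharp eleven: Cb Eb Gb Bb F
Common to both → F, Eb, Gb.

F, Eb, Gb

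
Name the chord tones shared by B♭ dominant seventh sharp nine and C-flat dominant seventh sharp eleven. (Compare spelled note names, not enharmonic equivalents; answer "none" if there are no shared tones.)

F

B♭ dominant seventh sharp nine = B-flat, D, F, A-flat, C-sharp.
C-flat dominant seventh sharp eleven = C-flat, E-flat, G-flat, B-double-flat, F.
Shared: F.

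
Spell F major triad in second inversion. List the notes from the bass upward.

F major triad = F–A–C; second inversion → fifth (C) lowest.

C – F – A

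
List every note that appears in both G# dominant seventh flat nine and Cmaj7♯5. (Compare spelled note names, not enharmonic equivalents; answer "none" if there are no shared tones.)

G#

G# dominant seventh flat nine: G# B# D# F# A
Cmaj7♯5: C E G# B
Common to both → G#.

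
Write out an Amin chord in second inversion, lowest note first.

E A C

Amin = A–C–E; second inversion → fifth (E) lowest.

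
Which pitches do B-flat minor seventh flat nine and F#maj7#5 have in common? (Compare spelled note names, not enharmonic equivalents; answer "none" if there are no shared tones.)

B-flat minor seventh flat nine = Bb, Db, F, Ab, Cb.
F#maj7#5 = F#, A#, C##, E#.
Shared: none.

none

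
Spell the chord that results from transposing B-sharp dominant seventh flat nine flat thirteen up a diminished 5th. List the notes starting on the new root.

A diminished 5th up from B-sharp is F-sharp, so the new chord is F-sharp dominant seventh flat nine flat thirteen.
Root: F-sharp
Major 3rd (3rd): A-sharp
Perfect 5th (5th): C-sharp
Minor 7th (7th): E
Minor 9th (9th): G
Minor 13th (13th): D

F-sharp – A-sharp – C-sharp – E – G – D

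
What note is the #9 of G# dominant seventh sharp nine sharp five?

G# dominant seventh sharp nine sharp five is built on G-sharp; its 9th is an augmented 9th above the root.
A second above G uses the letter A, and the augmented 9th above G-sharp is A-double-sharp.

A-double-sharp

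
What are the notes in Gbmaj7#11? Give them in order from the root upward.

Gb Bb Db F C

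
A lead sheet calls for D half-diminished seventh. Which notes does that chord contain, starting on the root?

D, F, A♭, C

Root D, quality half-diminished seventh:
Root: D
Minor 3rd (3rd): F
Diminished 5th (5th): A♭
Minor 7th (7th): C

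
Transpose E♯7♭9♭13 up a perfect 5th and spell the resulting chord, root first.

E♯ up a perfect 5th → B♯. New chord: B♯ dominant seventh flat nine flat thirteen.
Root: B♯
Major 3rd (3rd): D𝄪
Perfect 5th (5th): F𝄪
Minor 7th (7th): A♯
Minor 9th (9th): C♯
Minor 13th (13th): G♯

B♯  D𝄪  F𝄪  A♯  C♯  G♯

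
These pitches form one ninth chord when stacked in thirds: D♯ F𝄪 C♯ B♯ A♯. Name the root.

B♯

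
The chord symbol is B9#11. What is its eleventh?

Root of B9#11 = B. The 11th is an augmented 11th: B up an augmented 11th → E#.

E#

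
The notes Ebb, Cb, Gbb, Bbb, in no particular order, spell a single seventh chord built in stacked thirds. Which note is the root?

Cb

Arranged so that each adjacent pair is a third by letter name: Cb – Ebb – Gbb – Bbb.
The bottom of that stack, Cb, is the root (this is Cb half-diminished seventh).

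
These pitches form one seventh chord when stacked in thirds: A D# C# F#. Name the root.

D#

Arranged so that each adjacent pair is a third by letter name: D# – F# – A – C#.
The bottom of that stack, D#, is the root (this is D# half-diminished seventh).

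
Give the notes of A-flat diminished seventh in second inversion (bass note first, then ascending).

E𝄫 – G𝄫 – A♭ – C♭

In root position, A-flat diminished seventh is A♭–C♭–E𝄫–G𝄫.
Second inversion puts the fifth (E𝄫) in the bass.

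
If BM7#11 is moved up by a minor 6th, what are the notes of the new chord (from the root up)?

G B D F# C#

Transposed root: B → G (minor 6th up). So we spell G major seventh sharp eleven:
root → G
3rd (major 3rd) → B
5th (perfect 5th) → D
7th (major 7th) → F#
11th (augmented 11th) → C#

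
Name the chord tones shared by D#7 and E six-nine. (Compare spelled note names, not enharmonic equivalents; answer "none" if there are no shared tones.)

D#7 = D#, F##, A#, C#.
E six-nine = E, G#, B, C#, F#.
Shared: C#.

C#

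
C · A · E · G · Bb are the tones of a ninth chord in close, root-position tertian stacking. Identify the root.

A

Stacking in thirds gives A – C – E – G – Bb, so A is the root — A minor seventh flat nine.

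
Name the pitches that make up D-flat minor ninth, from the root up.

D♭, F♭, A♭, C♭, E♭

D-flat minor ninth: minor ninth on D♭.
- root: D♭
- minor 3rd: F♭
- perfect 5th: A♭
- minor 7th: C♭
- major 9th: E♭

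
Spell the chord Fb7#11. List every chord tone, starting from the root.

Root Fb, quality dominant seventh sharp eleven:
Fb — root
Ab — major 3rd
Cb — perfect 5th
Ebb — minor 7th
Bb — augmented 11th

Fb – Ab – Cb – Ebb – Bb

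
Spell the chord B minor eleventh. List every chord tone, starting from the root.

B, D, F-sharp, A, C-sharp, E

Root B, quality minor eleventh:
root → B
3rd (minor 3rd) → D
5th (perfect 5th) → F-sharp
7th (minor 7th) → A
9th (major 9th) → C-sharp
11th (perfect 11th) → E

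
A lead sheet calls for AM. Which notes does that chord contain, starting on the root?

Root A, quality major triad:
A — root
C# — major 3rd
E — perfect 5th

A C# E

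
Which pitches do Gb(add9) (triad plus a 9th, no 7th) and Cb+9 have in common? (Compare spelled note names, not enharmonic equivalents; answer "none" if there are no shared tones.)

D♭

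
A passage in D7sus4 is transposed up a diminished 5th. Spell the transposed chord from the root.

Ab, Db, Eb, Gb

Transposed root: D → Ab (diminished 5th up). So we spell Ab dominant seventh suspended fourth:
root → Ab
4th (perfect 4th) → Db
5th (perfect 5th) → Eb
7th (minor 7th) → Gb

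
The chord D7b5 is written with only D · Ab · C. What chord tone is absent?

The full D7b5 chord is D, F#, Ab, C.
Comparing with the voicing, the major 3rd (3rd) — F# — is absent.

F#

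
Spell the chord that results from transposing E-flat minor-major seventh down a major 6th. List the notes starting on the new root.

A major 6th down from E-flat is G-flat, so the new chord is G-flat minor-major seventh.
- root: G-flat
- minor 3rd: B-double-flat
- perfect 5th: D-flat
- major 7th: F

G-flat  B-double-flat  D-flat  F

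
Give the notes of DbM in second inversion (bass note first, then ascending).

Ab – Db – F

In root position, DbM is Db–F–Ab.
Second inversion puts the fifth (Ab) in the bass.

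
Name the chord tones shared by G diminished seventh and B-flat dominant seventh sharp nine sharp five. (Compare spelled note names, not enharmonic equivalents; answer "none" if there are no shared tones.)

B-flat

G diminished seventh = G, B-flat, D-flat, F-flat.
B-flat dominant seventh sharp nine sharp five = B-flat, D, F-sharp, A-flat, C-sharp.
Shared: B-flat.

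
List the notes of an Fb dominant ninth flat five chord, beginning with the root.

Fb Ab Cbb Ebb Gb

Root Fb, quality dominant ninth flat five:
Root: Fb
Major 3rd (3rd): Ab
Diminished 5th (5th): Cbb
Minor 7th (7th): Ebb
Major 9th (9th): Gb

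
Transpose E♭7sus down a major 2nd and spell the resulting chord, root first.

Eb down a major 2nd → Db. New chord: Db dominant seventh suspended fourth.
Db — root
Gb — perfect 4th
Ab — perfect 5th
Cb — minor 7th

Db, Gb, Ab, Cb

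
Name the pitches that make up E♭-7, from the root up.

Eb  Gb  Bb  Db

E♭-7 is a minor seventh built on Eb.
Root: Eb
Minor 3rd (3rd): Gb
Perfect 5th (5th): Bb
Minor 7th (7th): Db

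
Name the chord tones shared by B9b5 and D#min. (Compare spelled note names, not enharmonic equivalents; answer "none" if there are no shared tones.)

D#

B9b5 = B, D#, F, A, C#.
D#min = D#, F#, A#.
Shared: D#.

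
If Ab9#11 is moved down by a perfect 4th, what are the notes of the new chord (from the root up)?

Eb, G, Bb, Db, F, A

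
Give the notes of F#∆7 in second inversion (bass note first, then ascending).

C# – E# – F# – A#

In root position, F#∆7 is F#–A#–C#–E#.
Second inversion puts the fifth (C#) in the bass.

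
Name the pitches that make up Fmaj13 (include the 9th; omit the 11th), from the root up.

F – A – C – E – G – D

Fmaj13 is a major thirteenth built on F.
Root: F
Major 3rd (3rd): A
Perfect 5th (5th): C
Major 7th (7th): E
Major 9th (9th): G
Major 13th (13th): D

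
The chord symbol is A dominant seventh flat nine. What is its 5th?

Root of A dominant seventh flat nine = A. The 5th is a perfect 5th: A up a perfect 5th → E.

E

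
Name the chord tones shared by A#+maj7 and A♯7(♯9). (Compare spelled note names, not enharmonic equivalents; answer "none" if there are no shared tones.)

A#  C##

A#+maj7: A# C## E## G##
A♯7(♯9): A# C## E# G# B##
Common to both → A#, C##.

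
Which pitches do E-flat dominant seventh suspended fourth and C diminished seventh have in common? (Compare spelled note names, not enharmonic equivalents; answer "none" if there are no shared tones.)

E-flat dominant seventh suspended fourth: E-flat A-flat B-flat D-flat
C diminished seventh: C E-flat G-flat B-double-flat
Common to both → E-flat.

E-flat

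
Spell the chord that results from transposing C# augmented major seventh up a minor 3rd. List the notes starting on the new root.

E – G-sharp – B-sharp – D-sharp

A minor 3rd up from C-sharp is E, so the new chord is E augmented major seventh.
E — root
G-sharp — major 3rd
B-sharp — augmented 5th
D-sharp — major 7th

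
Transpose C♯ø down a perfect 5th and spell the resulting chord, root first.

A perfect 5th down from C# is F#, so the new chord is F# half-diminished seventh.
F# — root
A — minor 3rd
C — diminished 5th
E — minor 7th

F#, A, C, E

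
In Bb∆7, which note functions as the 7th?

A

Bb∆7 is built on Bb; its 7th is a major 7th above the root.
A seventh above B uses the letter A, and the major 7th above Bb is A.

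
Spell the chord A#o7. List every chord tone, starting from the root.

A♯, C♯, E, G

A#o7: diminished seventh on A♯.
root → A♯
3rd (minor 3rd) → C♯
5th (diminished 5th) → E
7th (diminished 7th) → G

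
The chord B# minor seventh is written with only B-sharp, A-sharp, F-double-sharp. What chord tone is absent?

The full B# minor seventh chord is B-sharp, D-sharp, F-double-sharp, A-sharp.
Comparing with the voicing, the minor 3rd (3rd) — D-sharp — is absent.

D-sharp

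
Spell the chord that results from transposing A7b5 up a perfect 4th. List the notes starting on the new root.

D, F♯, A♭, C

A up a perfect 4th → D. New chord: D dominant seventh flat five.
root → D
3rd (major 3rd) → F♯
5th (diminished 5th) → A♭
7th (minor 7th) → C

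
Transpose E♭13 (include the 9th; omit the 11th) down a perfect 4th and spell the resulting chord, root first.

Transposed root: E♭ → B♭ (perfect 4th down). So we spell B♭ dominant thirteenth:
root → B♭
3rd (major 3rd) → D
5th (perfect 5th) → F
7th (minor 7th) → A♭
9th (major 9th) → C
13th (major 13th) → G

B♭ D F A♭ C G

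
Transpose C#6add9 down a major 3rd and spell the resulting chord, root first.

A – C♯ – E – F♯ – B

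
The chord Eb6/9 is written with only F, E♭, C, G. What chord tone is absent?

B♭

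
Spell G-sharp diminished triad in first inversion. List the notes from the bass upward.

In root position, G-sharp diminished triad is G-sharp–B–D.
First inversion puts the third (B) in the bass.

B – D – G-sharp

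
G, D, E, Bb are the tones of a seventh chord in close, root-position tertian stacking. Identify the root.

E

Stacking in thirds gives E – G – Bb – D, so E is the root — E half-diminished seventh.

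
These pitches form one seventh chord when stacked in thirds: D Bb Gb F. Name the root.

Stacking in thirds gives Gb – Bb – D – F, so Gb is the root — Gb augmented major seventh.

Gb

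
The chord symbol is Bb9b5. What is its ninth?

Root of Bb9b5 = Bb. The 9th is a major 9th: Bb up a major 9th → C.

C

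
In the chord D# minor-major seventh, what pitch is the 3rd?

Root of D# minor-major seventh = D-sharp. The 3rd is a minor 3rd: D-sharp up a minor 3rd → F-sharp.

F-sharp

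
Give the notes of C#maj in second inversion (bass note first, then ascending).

C#maj = C#–E#–G#; second inversion → fifth (G#) lowest.

G#, C#, E#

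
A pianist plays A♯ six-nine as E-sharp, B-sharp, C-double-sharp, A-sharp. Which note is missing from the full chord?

F-double-sharp

A♯ six-nine = A-sharp, C-double-sharp, E-sharp, F-double-sharp, B-sharp. The voicing lacks the 6th (major 6th), F-double-sharp.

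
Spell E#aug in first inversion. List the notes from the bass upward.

E#aug = E#–G##–B##; first inversion → third (G##) lowest.

G## – B## – E#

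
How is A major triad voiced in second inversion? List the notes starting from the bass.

E  A  C#

In root position, A major triad is A–C#–E.
Second inversion puts the fifth (E) in the bass.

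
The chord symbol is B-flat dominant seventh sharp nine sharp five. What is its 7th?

A-flat

Root of B-flat dominant seventh sharp nine sharp five = B-flat. The 7th is a minor 7th: B-flat up a minor 7th → A-flat.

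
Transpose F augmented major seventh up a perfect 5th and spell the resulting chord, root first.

C, E, G#, B

F up a perfect 5th → C. New chord: C augmented major seventh.
- root: C
- major 3rd: E
- augmented 5th: G#
- major 7th: B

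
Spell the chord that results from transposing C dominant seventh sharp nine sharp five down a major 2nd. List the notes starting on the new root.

B-flat, D, F-sharp, A-flat, C-sharp

A major 2nd down from C is B-flat, so the new chord is B-flat dominant seventh sharp nine sharp five.
B-flat — root
D — major 3rd
F-sharp — augmented 5th
A-flat — minor 7th
C-sharp — augmented 9th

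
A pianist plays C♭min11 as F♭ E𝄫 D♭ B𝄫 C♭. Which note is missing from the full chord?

G♭

C♭min11 = C♭, E𝄫, G♭, B𝄫, D♭, F♭. The voicing lacks the 5th (perfect 5th), G♭.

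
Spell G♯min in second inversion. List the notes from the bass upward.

G♯min = G#–B–D#; second inversion → fifth (D#) lowest.

D# – G# – B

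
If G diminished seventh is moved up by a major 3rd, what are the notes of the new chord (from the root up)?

B, D, F, A-flat

A major 3rd up from G is B, so the new chord is B diminished seventh.
B — root
D — minor 3rd
F — diminished 5th
A-flat — diminished 7th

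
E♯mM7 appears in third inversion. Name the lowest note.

E♯mM7 in root position is E#–G#–B#–D##.
Third inversion places the seventh in the bass, which is D##.

D##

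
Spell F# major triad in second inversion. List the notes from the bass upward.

C-sharp, F-sharp, A-sharp

In root position, F# major triad is F-sharp–A-sharp–C-sharp.
Second inversion puts the fifth (C-sharp) in the bass.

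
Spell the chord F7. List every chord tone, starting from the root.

F7: dominant seventh on F.
Root: F
Major 3rd (3rd): A
Perfect 5th (5th): C
Minor 7th (7th): E♭

F A C E♭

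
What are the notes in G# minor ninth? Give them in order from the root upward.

G# minor ninth: minor ninth on G#.
G# — root
B — minor 3rd
D# — perfect 5th
F# — minor 7th
A# — major 9th

G# B D# F# A#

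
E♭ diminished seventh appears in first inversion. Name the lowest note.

Gb

E♭ diminished seventh = Eb–Gb–Bbb–Dbb. First inversion → third in the bass = Gb.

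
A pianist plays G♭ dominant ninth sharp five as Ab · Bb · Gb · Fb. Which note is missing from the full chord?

D

G♭ dominant ninth sharp five = Gb, Bb, D, Fb, Ab. The voicing lacks the 5th (augmented 5th), D.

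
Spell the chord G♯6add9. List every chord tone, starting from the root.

G# B# D# E# A#

Root G#, quality six-nine:
G# — root
B# — major 3rd
D# — perfect 5th
E# — major 6th
A# — major 9th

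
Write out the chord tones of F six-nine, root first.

Root F, quality six-nine:
F — root
A — major 3rd
C — perfect 5th
D — major 6th
G — major 9th

F, A, C, D, G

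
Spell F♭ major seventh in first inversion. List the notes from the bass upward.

F♭ major seventh = Fb–Ab–Cb–Eb; first inversion → third (Ab) lowest.

Ab  Cb  Eb  Fb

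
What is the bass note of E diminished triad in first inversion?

E diminished triad in root position is E–G–B-flat.
First inversion places the third in the bass, which is G.

G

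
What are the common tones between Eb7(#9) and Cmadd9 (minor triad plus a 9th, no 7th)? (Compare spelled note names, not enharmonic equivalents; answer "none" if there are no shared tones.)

Eb7(#9) = Eb, G, Bb, Db, F#.
Cmadd9 = C, Eb, G, D.
Shared: Eb, G.

Eb G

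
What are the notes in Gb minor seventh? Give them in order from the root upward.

G-flat, B-double-flat, D-flat, F-flat

Gb minor seventh is a minor seventh built on G-flat.
- root: G-flat
- minor 3rd: B-double-flat
- perfect 5th: D-flat
- minor 7th: F-flat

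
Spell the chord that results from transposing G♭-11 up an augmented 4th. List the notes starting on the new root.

C, E♭, G, B♭, D, F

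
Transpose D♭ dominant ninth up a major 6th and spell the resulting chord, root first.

Bb  D  F  Ab  C

A major 6th up from Db is Bb, so the new chord is Bb dominant ninth.
Root: Bb
Major 3rd (3rd): D
Perfect 5th (5th): F
Minor 7th (7th): Ab
Major 9th (9th): C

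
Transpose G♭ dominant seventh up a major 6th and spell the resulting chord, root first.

Eb  G  Bb  Db

A major 6th up from Gb is Eb, so the new chord is Eb dominant seventh.
Eb — root
G — major 3rd
Bb — perfect 5th
Db — minor 7th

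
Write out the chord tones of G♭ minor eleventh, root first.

Root G-flat, quality minor eleventh:
Root: G-flat
Minor 3rd (3rd): B-double-flat
Perfect 5th (5th): D-flat
Minor 7th (7th): F-flat
Major 9th (9th): A-flat
Perfect 11th (11th): C-flat

G-flat  B-double-flat  D-flat  F-flat  A-flat  C-flat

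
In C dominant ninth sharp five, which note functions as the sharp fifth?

C dominant ninth sharp five is built on C; its 5th is an augmented 5th above the root.
A fifth above C uses the letter G, and the augmented 5th above C is G#.

G#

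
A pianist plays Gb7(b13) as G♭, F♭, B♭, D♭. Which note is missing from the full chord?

E𝄫

The full Gb7(b13) chord is G♭, B♭, D♭, F♭, E𝄫.
Comparing with the voicing, the minor 13th (13th) — E𝄫 — is absent.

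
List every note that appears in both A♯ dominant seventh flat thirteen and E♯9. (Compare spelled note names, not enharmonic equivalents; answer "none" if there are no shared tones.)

A♯ dominant seventh flat thirteen: A# C## E# G# F#
E♯9: E# G## B# D# F##
Common to both → E#.

E#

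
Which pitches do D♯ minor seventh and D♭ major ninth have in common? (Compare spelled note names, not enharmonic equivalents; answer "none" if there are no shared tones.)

D♯ minor seventh: D# F# A# C#
D♭ major ninth: Db F Ab C Eb
Common to both → none.

none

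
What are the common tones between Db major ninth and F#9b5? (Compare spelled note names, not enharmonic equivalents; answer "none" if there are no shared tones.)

C

Db major ninth: D♭ F A♭ C E♭
F#9b5: F♯ A♯ C E G♯
Common to both → C.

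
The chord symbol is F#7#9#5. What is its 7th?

E

F#7#9#5 is built on F#; its 7th is a minor 7th above the root.
A seventh above F uses the letter E, and the minor 7th above F# is E.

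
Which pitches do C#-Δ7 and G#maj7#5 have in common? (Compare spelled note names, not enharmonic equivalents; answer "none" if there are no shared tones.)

C#-Δ7: C# E G# B#
G#maj7#5: G# B# D## F##
Common to both → G#, B#.

G#  B#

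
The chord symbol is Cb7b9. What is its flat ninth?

Root of Cb7b9 = Cb. The 9th is a minor 9th: Cb up a minor 9th → Dbb.

Dbb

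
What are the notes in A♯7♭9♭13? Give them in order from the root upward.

Root A#, quality dominant seventh flat nine flat thirteen:
A# — root
C## — major 3rd
E# — perfect 5th
G# — minor 7th
B — minor 9th
F# — minor 13th

A# – C## – E# – G# – B – F#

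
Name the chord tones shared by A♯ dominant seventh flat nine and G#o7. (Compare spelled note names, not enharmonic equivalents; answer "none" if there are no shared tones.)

G#, B

A♯ dominant seventh flat nine = A#, C##, E#, G#, B.
G#o7 = G#, B, D, F.
Shared: G#, B.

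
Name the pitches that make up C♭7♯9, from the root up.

Root C♭, quality dominant seventh sharp nine:
root → C♭
3rd (major 3rd) → E♭
5th (perfect 5th) → G♭
7th (minor 7th) → B𝄫
9th (augmented 9th) → D

C♭  E♭  G♭  B𝄫  D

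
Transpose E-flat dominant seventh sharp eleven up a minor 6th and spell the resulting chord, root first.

Transposed root: E-flat → C-flat (minor 6th up). So we spell C-flat dominant seventh sharp eleven:
C-flat — root
E-flat — major 3rd
G-flat — perfect 5th
B-double-flat — minor 7th
F — augmented 11th

C-flat, E-flat, G-flat, B-double-flat, F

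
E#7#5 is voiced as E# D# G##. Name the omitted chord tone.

E#7#5 = E#, G##, B##, D#. The voicing lacks the 5th (augmented 5th), B##.

B##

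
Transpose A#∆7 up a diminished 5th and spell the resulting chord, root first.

A# up a diminished 5th → E. New chord: E major seventh.
Root: E
Major 3rd (3rd): G#
Perfect 5th (5th): B
Major 7th (7th): D#

E – G# – B – D#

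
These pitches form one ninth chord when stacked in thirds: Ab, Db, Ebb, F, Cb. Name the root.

Db

Arranged so that each adjacent pair is a third by letter name: Db – F – Ab – Cb – Ebb.
The bottom of that stack, Db, is the root (this is Db dominant seventh flat nine).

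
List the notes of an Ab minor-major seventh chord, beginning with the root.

A-flat  C-flat  E-flat  G

Ab minor-major seventh: minor-major seventh on A-flat.
Root: A-flat
Minor 3rd (3rd): C-flat
Perfect 5th (5th): E-flat
Major 7th (7th): G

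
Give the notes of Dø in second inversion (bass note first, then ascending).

Ab C D F

Dø = D–F–Ab–C; second inversion → fifth (Ab) lowest.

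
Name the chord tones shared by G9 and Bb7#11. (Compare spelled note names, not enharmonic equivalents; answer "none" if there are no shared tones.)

D F

G9 = G, B, D, F, A.
Bb7#11 = Bb, D, F, Ab, E.
Shared: D, F.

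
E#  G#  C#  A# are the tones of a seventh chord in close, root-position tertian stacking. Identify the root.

A#

Arranged so that each adjacent pair is a third by letter name: A# – C# – E# – G#.
The bottom of that stack, A#, is the root (this is A# minor seventh).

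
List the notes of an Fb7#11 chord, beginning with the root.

Fb7#11 is a dominant seventh sharp eleven built on Fb.
- root: Fb
- major 3rd: Ab
- perfect 5th: Cb
- minor 7th: Ebb
- augmented 11th: Bb

Fb – Ab – Cb – Ebb – Bb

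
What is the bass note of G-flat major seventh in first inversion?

B♭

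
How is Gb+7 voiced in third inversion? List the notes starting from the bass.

Gb+7 = G♭–B♭–D–F♭; third inversion → seventh (F♭) lowest.

F♭ G♭ B♭ D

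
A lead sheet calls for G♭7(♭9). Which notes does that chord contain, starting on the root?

Gb  Bb  Db  Fb  Abb

G♭7(♭9) is a dominant seventh flat nine built on Gb.
Root: Gb
Major 3rd (3rd): Bb
Perfect 5th (5th): Db
Minor 7th (7th): Fb
Minor 9th (9th): Abb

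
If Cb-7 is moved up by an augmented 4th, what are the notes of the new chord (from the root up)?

F – Ab – C – Eb

Cb up an augmented 4th → F. New chord: F minor seventh.
root → F
3rd (minor 3rd) → Ab
5th (perfect 5th) → C
7th (minor 7th) → Eb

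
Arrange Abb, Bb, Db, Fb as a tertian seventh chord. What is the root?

Stacking in thirds gives Bb – Db – Fb – Abb, so Bb is the root — Bb diminished seventh.

Bb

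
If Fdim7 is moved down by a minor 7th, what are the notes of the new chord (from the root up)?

G Bb Db Fb

F down a minor 7th → G. New chord: G diminished seventh.
root → G
3rd (minor 3rd) → Bb
5th (diminished 5th) → Db
7th (diminished 7th) → Fb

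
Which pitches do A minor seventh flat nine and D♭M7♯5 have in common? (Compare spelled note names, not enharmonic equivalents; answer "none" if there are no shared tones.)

A minor seventh flat nine = A, C, E, G, B♭.
D♭M7♯5 = D♭, F, A, C.
Shared: A, C.

A C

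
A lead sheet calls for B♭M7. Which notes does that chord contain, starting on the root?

Bb, D, F, A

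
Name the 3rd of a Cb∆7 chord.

Cb∆7 is built on Cb; its 3rd is a major 3rd above the root.
A third above C uses the letter E, and the major 3rd above Cb is Eb.

Eb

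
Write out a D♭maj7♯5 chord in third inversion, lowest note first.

C, Db, F, A

D♭maj7♯5 = Db–F–A–C; third inversion → seventh (C) lowest.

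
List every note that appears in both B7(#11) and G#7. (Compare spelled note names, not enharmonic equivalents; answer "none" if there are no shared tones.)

D#, F#

B7(#11): B D# F# A E#
G#7: G# B# D# F#
Common to both → D#, F#.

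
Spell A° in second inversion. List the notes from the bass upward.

Eb, A, C

In root position, A° is A–C–Eb.
Second inversion puts the fifth (Eb) in the bass.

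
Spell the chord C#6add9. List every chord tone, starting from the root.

C# E# G# A# D#

C#6add9: six-nine on C#.
- root: C#
- major 3rd: E#
- perfect 5th: G#
- major 6th: A#
- major 9th: D#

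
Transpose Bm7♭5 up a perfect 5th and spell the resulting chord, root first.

F# A C E

A perfect 5th up from B is F#, so the new chord is F# half-diminished seventh.
F# — root
A — minor 3rd
C — diminished 5th
E — minor 7th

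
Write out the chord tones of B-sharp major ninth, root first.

B-sharp major ninth is a major ninth built on B#.
Root: B#
Major 3rd (3rd): D##
Perfect 5th (5th): F##
Major 7th (7th): A##
Major 9th (9th): C##

B#, D##, F##, A##, C##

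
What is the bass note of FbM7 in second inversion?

FbM7 = F♭–A♭–C♭–E♭. Second inversion → fifth in the bass = C♭.

C♭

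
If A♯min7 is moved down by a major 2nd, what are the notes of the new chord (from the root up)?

G# B D# F#

A# down a major 2nd → G#. New chord: G# minor seventh.
G# — root
B — minor 3rd
D# — perfect 5th
F# — minor 7th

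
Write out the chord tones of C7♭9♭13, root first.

C, E, G, Bb, Db, Ab

Root C, quality dominant seventh flat nine flat thirteen:
C — root
E — major 3rd
G — perfect 5th
Bb — minor 7th
Db — minor 9th
Ab — minor 13th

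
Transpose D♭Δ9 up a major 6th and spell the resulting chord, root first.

Bb D F A C

Db up a major 6th → Bb. New chord: Bb major ninth.
Root: Bb
Major 3rd (3rd): D
Perfect 5th (5th): F
Major 7th (7th): A
Major 9th (9th): C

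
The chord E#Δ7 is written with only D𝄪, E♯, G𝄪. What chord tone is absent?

The full E#Δ7 chord is E♯, G𝄪, B♯, D𝄪.
Comparing with the voicing, the perfect 5th (5th) — B♯ — is absent.

B♯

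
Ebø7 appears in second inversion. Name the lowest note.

B𝄫

Ebø7 = E♭–G♭–B𝄫–D♭. Second inversion → fifth in the bass = B𝄫.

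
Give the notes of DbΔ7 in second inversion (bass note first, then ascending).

Ab, C, Db, F

DbΔ7 = Db–F–Ab–C; second inversion → fifth (Ab) lowest.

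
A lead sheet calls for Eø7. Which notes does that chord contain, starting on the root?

E G Bb D

Root E, quality half-diminished seventh:
E — root
G — minor 3rd
Bb — diminished 5th
D — minor 7th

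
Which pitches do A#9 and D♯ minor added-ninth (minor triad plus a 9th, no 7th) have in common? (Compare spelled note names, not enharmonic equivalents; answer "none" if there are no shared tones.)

A#9 = A♯, C𝄪, E♯, G♯, B♯.
D♯ minor added-ninth = D♯, F♯, A♯, E♯.
Shared: A♯, E♯.

A♯, E♯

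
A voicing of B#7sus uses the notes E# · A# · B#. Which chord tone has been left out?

B#7sus = B#, E#, F##, A#. The voicing lacks the 5th (perfect 5th), F##.

F##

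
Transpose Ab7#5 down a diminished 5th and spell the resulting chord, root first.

D F# A# C

A diminished 5th down from Ab is D, so the new chord is D augmented seventh.
root → D
3rd (major 3rd) → F#
5th (augmented 5th) → A#
7th (minor 7th) → C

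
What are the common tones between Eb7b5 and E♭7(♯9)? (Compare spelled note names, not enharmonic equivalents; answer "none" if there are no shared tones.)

Eb7b5: Eb G Bbb Db
E♭7(♯9): Eb G Bb Db F#
Common to both → Eb, G, Db.

Eb, G, Db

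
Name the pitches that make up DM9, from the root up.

D, F#, A, C#, E

DM9 is a major ninth built on D.
- root: D
- major 3rd: F#
- perfect 5th: A
- major 7th: C#
- major 9th: E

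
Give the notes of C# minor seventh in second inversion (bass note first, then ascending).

In root position, C# minor seventh is C-sharp–E–G-sharp–B.
Second inversion puts the fifth (G-sharp) in the bass.

G-sharp B C-sharp E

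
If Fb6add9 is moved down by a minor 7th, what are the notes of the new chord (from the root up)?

Transposed root: Fb → Gb (minor 7th down). So we spell Gb six-nine:
root → Gb
3rd (major 3rd) → Bb
5th (perfect 5th) → Db
6th (major 6th) → Eb
9th (major 9th) → Ab

Gb  Bb  Db  Eb  Ab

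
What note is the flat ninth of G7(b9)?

A♭

G7(b9) is built on G; its 9th is a minor 9th above the root.
A second above G uses the letter A, and the minor 9th above G is A♭.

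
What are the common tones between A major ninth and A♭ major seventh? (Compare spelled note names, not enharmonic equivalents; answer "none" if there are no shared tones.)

none

A major ninth: A C-sharp E G-sharp B
A♭ major seventh: A-flat C E-flat G
Common to both → none.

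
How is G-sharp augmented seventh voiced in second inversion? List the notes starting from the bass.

G-sharp augmented seventh = G#–B#–D##–F#; second inversion → fifth (D##) lowest.

D##, F#, G#, B#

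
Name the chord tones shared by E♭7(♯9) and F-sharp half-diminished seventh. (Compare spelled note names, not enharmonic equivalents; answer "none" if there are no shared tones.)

E♭7(♯9): E♭ G B♭ D♭ F♯
F-sharp half-diminished seventh: F♯ A C E
Common to both → F♯.

F♯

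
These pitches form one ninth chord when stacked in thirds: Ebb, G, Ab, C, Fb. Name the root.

Stacking in thirds gives Fb – Ab – C – Ebb – G, so Fb is the root — Fb dominant seventh sharp nine sharp five.

Fb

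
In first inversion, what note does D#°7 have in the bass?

D#°7 in root position is D#–F#–A–C.
First inversion places the third in the bass, which is F#.

F#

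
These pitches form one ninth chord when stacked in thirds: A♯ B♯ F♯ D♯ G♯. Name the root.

G♯

Arranged so that each adjacent pair is a third by letter name: G♯ – B♯ – D♯ – F♯ – A♯.
The bottom of that stack, G♯, is the root (this is G♯ dominant ninth).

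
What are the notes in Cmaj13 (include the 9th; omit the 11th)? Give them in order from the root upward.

Cmaj13: major thirteenth on C.
C — root
E — major 3rd
G — perfect 5th
B — major 7th
D — major 9th
A — major 13th

C  E  G  B  D  A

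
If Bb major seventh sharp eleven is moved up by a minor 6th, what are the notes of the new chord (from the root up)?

Gb, Bb, Db, F, C

A minor 6th up from Bb is Gb, so the new chord is Gb major seventh sharp eleven.
Root: Gb
Major 3rd (3rd): Bb
Perfect 5th (5th): Db
Major 7th (7th): F
Augmented 11th (11th): C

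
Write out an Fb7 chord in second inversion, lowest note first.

In root position, Fb7 is F♭–A♭–C♭–E𝄫.
Second inversion puts the fifth (C♭) in the bass.

C♭, E𝄫, F♭, A♭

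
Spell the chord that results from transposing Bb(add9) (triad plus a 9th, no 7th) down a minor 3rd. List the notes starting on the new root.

G  B  D  A

A minor 3rd down from Bb is G, so the new chord is G added-ninth.
G — root
B — major 3rd
D — perfect 5th
A — major 9th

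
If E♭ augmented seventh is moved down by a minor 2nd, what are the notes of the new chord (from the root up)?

D, F-sharp, A-sharp, C

A minor 2nd down from E-flat is D, so the new chord is D augmented seventh.
root → D
3rd (major 3rd) → F-sharp
5th (augmented 5th) → A-sharp
7th (minor 7th) → C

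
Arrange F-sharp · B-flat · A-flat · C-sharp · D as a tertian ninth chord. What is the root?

B-flat

Arranged so that each adjacent pair is a third by letter name: B-flat – D – F-sharp – A-flat – C-sharp.
The bottom of that stack, B-flat, is the root (this is B-flat dominant seventh sharp nine sharp five).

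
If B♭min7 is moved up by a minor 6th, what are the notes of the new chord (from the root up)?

G♭, B𝄫, D♭, F♭

Transposed root: B♭ → G♭ (minor 6th up). So we spell G♭ minor seventh:
- root: G♭
- minor 3rd: B𝄫
- perfect 5th: D♭
- minor 7th: F♭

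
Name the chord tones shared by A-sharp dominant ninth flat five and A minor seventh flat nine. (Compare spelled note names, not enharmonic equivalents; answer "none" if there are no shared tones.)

E

A-sharp dominant ninth flat five = A-sharp, C-double-sharp, E, G-sharp, B-sharp.
A minor seventh flat nine = A, C, E, G, B-flat.
Shared: E.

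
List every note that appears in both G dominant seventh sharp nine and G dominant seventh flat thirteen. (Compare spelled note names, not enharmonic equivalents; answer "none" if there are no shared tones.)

G dominant seventh sharp nine = G, B, D, F, A-sharp.
G dominant seventh flat thirteen = G, B, D, F, E-flat.
Shared: G, B, D, F.

G, B, D, F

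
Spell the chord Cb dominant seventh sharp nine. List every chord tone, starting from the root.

C♭, E♭, G♭, B𝄫, D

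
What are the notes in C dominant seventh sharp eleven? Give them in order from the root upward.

C – E – G – B-flat – F-sharp

Root C, quality dominant seventh sharp eleven:
root → C
3rd (major 3rd) → E
5th (perfect 5th) → G
7th (minor 7th) → B-flat
11th (augmented 11th) → F-sharp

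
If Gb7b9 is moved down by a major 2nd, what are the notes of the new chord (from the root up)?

Transposed root: Gb → Fb (major 2nd down). So we spell Fb dominant seventh flat nine:
root → Fb
3rd (major 3rd) → Ab
5th (perfect 5th) → Cb
7th (minor 7th) → Ebb
9th (minor 9th) → Gbb

Fb – Ab – Cb – Ebb – Gbb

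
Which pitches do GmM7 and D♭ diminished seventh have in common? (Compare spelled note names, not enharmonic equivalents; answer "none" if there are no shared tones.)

none

GmM7: G Bb D F#
D♭ diminished seventh: Db Fb Abb Cbb
Common to both → none.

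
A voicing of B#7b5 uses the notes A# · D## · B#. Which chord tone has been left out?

B#7b5 = B#, D##, F#, A#. The voicing lacks the 5th (diminished 5th), F#.

F#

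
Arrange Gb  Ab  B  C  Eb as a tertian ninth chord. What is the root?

Ab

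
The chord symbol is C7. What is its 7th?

Root of C7 = C. The 7th is a minor 7th: C up a minor 7th → B♭.

B♭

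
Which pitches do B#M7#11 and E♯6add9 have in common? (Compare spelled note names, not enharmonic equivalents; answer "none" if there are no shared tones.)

B#M7#11: B♯ D𝄪 F𝄪 A𝄪 E𝄪
E♯6add9: E♯ G𝄪 B♯ C𝄪 F𝄪
Common to both → B♯, F𝄪.

B♯  F𝄪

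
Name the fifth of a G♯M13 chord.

D#

Root of G♯M13 = G#. The 5th is a perfect 5th: G# up a perfect 5th → D#.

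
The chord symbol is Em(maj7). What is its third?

Root of Em(maj7) = E. The 3rd is a minor 3rd: E up a minor 3rd → G.

G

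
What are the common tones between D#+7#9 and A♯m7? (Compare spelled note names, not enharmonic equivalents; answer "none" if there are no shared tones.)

C#

D#+7#9 = D#, F##, A##, C#, E##.
A♯m7 = A#, C#, E#, G#.
Shared: C#.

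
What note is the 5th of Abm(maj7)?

Eb

Root of Abm(maj7) = Ab. The 5th is a perfect 5th: Ab up a perfect 5th → Eb.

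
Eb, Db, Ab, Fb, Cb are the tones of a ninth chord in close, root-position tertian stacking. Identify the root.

Db

Stacking in thirds gives Db – Fb – Ab – Cb – Eb, so Db is the root — Db minor ninth.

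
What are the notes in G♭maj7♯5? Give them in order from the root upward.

G♭, B♭, D, F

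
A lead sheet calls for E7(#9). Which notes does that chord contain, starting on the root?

E  G♯  B  D  F𝄪

Root E, quality dominant seventh sharp nine:
Root: E
Major 3rd (3rd): G♯
Perfect 5th (5th): B
Minor 7th (7th): D
Augmented 9th (9th): F𝄪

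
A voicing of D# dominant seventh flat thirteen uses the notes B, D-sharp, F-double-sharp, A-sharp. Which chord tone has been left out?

The full D# dominant seventh flat thirteen chord is D-sharp, F-double-sharp, A-sharp, C-sharp, B.
Comparing with the voicing, the minor 7th (7th) — C-sharp — is absent.

C-sharp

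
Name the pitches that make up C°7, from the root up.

C, E♭, G♭, B𝄫

C°7 is a diminished seventh built on C.
root → C
3rd (minor 3rd) → E♭
5th (diminished 5th) → G♭
7th (diminished 7th) → B𝄫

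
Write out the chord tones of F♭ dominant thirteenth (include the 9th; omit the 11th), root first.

F-flat, A-flat, C-flat, E-double-flat, G-flat, D-flat

F♭ dominant thirteenth is a dominant thirteenth built on F-flat.
Root: F-flat
Major 3rd (3rd): A-flat
Perfect 5th (5th): C-flat
Minor 7th (7th): E-double-flat
Major 9th (9th): G-flat
Major 13th (13th): D-flat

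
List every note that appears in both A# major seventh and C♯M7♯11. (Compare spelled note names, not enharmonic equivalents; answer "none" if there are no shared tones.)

A# major seventh: A# C## E# G##
C♯M7♯11: C# E# G# B# F##
Common to both → E#.

E#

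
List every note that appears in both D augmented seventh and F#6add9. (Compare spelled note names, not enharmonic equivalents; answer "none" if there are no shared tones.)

D augmented seventh = D, F♯, A♯, C.
F#6add9 = F♯, A♯, C♯, D♯, G♯.
Shared: F♯, A♯.

F♯  A♯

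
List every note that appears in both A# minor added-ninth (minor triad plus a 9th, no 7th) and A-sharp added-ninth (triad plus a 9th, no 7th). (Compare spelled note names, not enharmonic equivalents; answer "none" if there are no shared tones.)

A-sharp – E-sharp – B-sharp

A# minor added-ninth: A-sharp C-sharp E-sharp B-sharp
A-sharp added-ninth: A-sharp C-double-sharp E-sharp B-sharp
Common to both → A-sharp, E-sharp, B-sharp.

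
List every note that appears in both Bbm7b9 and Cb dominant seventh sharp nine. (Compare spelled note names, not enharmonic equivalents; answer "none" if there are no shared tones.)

Cb

Bbm7b9 = Bb, Db, F, Ab, Cb.
Cb dominant seventh sharp nine = Cb, Eb, Gb, Bbb, D.
Shared: Cb.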